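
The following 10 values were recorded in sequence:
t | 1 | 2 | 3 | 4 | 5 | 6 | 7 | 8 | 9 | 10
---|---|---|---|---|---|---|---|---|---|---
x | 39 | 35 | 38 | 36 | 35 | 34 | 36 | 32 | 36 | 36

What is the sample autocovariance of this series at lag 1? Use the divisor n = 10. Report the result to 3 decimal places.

-0.489

Mean x̄ = (39 + 35 + 38 + 36 + 35 + 34 + 36 + 32 + 36 + 36)/10 = 35.7000
Σ_{t=1}^{9}(x_t−x̄)(x_{t+1}−x̄) = -4.8900
γ_1 = -4.8900 / 10 = -0.489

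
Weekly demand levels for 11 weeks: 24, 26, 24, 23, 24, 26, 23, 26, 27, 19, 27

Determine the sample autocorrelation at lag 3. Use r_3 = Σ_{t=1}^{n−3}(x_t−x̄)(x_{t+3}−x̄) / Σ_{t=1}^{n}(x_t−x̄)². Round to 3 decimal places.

0.301

Mean x̄ = (24 + 26 + 24 + 23 + 24 + 26 + 23 + 26 + 27 + 19 + 27)/11 = 24.4545
Numerator Σ_{t=1}^{8}(x_t−x̄)(x_{t+3}−x̄) = 16.4711
Denominator Σ(x_t−x̄)² = 54.7273
r_3 = 16.4711 / 54.7273 = 0.301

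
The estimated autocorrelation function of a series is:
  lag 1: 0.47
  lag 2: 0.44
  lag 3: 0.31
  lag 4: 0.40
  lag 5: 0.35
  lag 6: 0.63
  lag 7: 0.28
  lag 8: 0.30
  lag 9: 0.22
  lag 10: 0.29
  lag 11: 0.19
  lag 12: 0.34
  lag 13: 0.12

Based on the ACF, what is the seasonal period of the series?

The largest autocorrelation is r_6 = 0.63; the remaining lags stay at or below 0.47. The elevated value at lag 1 (0.47), dropping to 0.44 at lag 2, reflects decaying short-term dependence rather than seasonality.
The dominant spike at lag 6 indicates a seasonal period of 6.

6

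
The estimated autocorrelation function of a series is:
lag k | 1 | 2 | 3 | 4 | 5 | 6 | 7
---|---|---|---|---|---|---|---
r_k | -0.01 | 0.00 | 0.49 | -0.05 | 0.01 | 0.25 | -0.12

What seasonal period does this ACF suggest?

The largest autocorrelation is r_3 = 0.49, with a weaker echo at lag 6 (0.25); the remaining lags stay at or below 0.01.
The dominant spike at lag 3 indicates a seasonal period of 3.

3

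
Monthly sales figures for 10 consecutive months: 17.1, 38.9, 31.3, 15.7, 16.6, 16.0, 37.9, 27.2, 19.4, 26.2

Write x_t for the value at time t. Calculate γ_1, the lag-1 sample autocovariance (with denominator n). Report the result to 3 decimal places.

Mean x̄ = (17.1 + 38.9 + 31.3 + 15.7 + 16.6 + 16.0 + 37.9 + 27.2 + 19.4 + 26.2)/10 = 24.6300
Σ_{t=1}^{9}(x_t−x̄)(x_{t+1}−x̄) = -32.8969
γ_1 = -32.8969 / 10 = -3.290

-3.290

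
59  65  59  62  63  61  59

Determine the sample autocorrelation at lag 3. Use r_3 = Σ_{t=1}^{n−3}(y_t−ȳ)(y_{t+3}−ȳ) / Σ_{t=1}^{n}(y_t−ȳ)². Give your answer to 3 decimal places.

Mean ȳ = (59 + 65 + 59 + 62 + 63 + 61 + 59)/7 = 61.1429
Deviations from mean: -2.1429, 3.8571, -2.1429, 0.8571, 1.8571, -0.1429, -2.1429
Σ(y_t−ȳ)(y_{t+3}−ȳ) = (-1.8367) + (7.1633) + (0.3061) + (-1.8367) = 3.7959
Denominator Σ(y_t−ȳ)² = 32.8571
r_3 = 3.7959 / 32.8571 = 0.116

0.116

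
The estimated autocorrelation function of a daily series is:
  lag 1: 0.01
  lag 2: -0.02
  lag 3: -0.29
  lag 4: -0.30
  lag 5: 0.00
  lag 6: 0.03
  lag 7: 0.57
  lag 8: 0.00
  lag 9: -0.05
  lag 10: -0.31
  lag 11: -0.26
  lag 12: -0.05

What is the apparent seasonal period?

7

The largest autocorrelation is r_7 = 0.57; the remaining lags stay at or below 0.03.
The dominant spike at lag 7 indicates a seasonal period of 7.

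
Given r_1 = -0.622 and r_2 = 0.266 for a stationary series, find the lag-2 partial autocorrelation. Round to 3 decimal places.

φ_{22} = (r_2 − r_1²) / (1 − r_1²)
r_1² = (-0.622)² = 0.386884
Numerator = 0.266 − 0.3869 = -0.1209; denominator = 1 − 0.3869 = 0.6131
φ_{22} = -0.1209 / 0.6131 = -0.197

-0.197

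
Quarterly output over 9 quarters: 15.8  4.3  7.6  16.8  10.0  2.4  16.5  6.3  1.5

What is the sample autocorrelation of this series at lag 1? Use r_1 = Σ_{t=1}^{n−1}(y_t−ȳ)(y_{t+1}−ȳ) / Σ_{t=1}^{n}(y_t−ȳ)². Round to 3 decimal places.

-0.286

Mean ȳ = (15.8 + 4.3 + 7.6 + 16.8 + 10.0 + 2.4 + 16.5 + 6.3 + 1.5)/9 = 9.0222
Numerator Σ_{t=1}^{8}(y_t−ȳ)(y_{t+1}−ȳ) = -84.6205
Denominator Σ(y_t−ȳ)² = 295.4756
r_1 = -84.6205 / 295.4756 = -0.286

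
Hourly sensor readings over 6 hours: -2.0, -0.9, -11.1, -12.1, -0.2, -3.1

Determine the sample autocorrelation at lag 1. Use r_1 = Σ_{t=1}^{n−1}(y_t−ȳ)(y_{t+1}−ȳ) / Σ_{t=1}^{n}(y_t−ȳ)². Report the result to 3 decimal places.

Mean ȳ = (-2.0 − 0.9 − 11.1 − 12.1 − 0.2 − 3.1)/6 = -4.9000
Deviations from mean: 2.9000, 4.0000, -6.2000, -7.2000, 4.7000, 1.8000
Σ(y_t−ȳ)(y_{t+1}−ȳ) = (11.6000) + (-24.8000) + (44.6400) + (-33.8400) + (8.4600) = 6.0600
Denominator Σ(y_t−ȳ)² = 140.0200
r_1 = 6.0600 / 140.0200 = 0.043

0.043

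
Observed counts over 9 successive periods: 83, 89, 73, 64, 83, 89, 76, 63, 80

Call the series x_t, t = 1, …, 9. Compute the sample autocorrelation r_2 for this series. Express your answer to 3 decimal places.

-0.722

Mean x̄ = (83 + 89 + 73 + 64 + 83 + 89 + 76 + 63 + 80)/9 = 77.7778
Numerator Σ_{t=1}^{7}(x_t−x̄)(x_{t+2}−x̄) = -538.2099
Denominator Σ(x_t−x̄)² = 745.5556
r_2 = -538.2099 / 745.5556 = -0.722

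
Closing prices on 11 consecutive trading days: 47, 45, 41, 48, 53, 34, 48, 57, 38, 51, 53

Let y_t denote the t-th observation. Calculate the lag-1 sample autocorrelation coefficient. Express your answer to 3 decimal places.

Mean ȳ = (47 + 45 + 41 + 48 + 53 + 34 + 48 + 57 + 38 + 51 + 53)/11 = 46.8182
Numerator Σ_{t=1}^{10}(y_t−ȳ)(y_{t+1}−ȳ) = -172.4876
Denominator Σ(y_t−ȳ)² = 479.6364
r_1 = -172.4876 / 479.6364 = -0.360

-0.360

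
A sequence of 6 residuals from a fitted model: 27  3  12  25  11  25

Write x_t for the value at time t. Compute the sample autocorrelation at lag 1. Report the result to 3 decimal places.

Mean x̄ = (27 + 3 + 12 + 25 + 11 + 25)/6 = 17.1667
Deviations from mean: 9.8333, -14.1667, -5.1667, 7.8333, -6.1667, 7.8333
Σ(x_t−x̄)(x_{t+1}−x̄) = (-139.3056) + (73.1944) + (-40.4722) + (-48.3056) + (-48.3056) = -203.1944
Denominator Σ(x_t−x̄)² = 484.8333
r_1 = -203.1944 / 484.8333 = -0.419

-0.419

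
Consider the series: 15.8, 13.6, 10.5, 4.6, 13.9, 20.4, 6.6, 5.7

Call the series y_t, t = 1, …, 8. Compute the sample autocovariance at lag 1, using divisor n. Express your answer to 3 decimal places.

0.437

Mean ȳ = (15.8 + 13.6 + 10.5 + 4.6 + 13.9 + 20.4 + 6.6 + 5.7)/8 = 11.3875
Deviations: 4.4125, 2.2125, -0.8875, -6.7875, 2.5125, 9.0125, -4.7875, -5.6875
Σ_{t=1}^{7}(y_t−ȳ)(y_{t+1}−ȳ) = 3.4948
γ_1 = 3.4948 / 8 = 0.437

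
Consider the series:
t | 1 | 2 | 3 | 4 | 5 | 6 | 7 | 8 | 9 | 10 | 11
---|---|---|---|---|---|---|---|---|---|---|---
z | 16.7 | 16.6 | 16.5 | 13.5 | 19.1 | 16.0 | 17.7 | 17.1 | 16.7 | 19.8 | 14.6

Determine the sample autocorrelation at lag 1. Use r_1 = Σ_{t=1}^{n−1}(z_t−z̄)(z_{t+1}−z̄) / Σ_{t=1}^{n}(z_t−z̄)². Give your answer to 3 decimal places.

Mean z̄ = (16.7 + 16.6 + 16.5 + 13.5 + 19.1 + 16.0 + 17.7 + 17.1 + 16.7 + 19.8 + 14.6)/11 = 16.7545
Numerator Σ_{t=1}^{10}(z_t−z̄)(z_{t+1}−z̄) = -15.6602
Denominator Σ(z_t−z̄)² = 31.6873
r_1 = -15.6602 / 31.6873 = -0.494

-0.494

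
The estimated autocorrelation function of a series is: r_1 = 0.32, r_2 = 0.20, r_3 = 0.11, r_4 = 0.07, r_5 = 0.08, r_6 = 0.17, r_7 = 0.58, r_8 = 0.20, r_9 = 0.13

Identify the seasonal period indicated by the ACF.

The largest autocorrelation is r_7 = 0.58; the remaining lags stay at or below 0.32. The elevated value at lag 1 (0.32), dropping to 0.20 at lag 2, reflects decaying short-term dependence rather than seasonality.
The dominant spike at lag 7 indicates a seasonal period of 7.

7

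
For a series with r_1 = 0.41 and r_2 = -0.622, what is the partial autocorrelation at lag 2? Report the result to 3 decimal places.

φ_{22} = (r_2 − r_1²) / (1 − r_1²)
r_1² = (0.41)² = 0.1681
Numerator = -0.622 − 0.1681 = -0.7901; denominator = 1 − 0.1681 = 0.8319
φ_{22} = -0.7901 / 0.8319 = -0.950

-0.950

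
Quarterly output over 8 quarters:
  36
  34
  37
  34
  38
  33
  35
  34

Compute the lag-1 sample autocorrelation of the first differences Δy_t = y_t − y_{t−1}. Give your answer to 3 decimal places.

First differences Δy: -2, 3, -3, 4, -5, 2, -1
Mean of differences = -0.2857
Numerator Σ(Δy_t−Δȳ)(Δy_{t+1}−Δȳ) = -58.7959
Denominator Σ(Δy_t−Δȳ)² = 67.4286
r_1(Δy) = -58.7959 / 67.4286 = -0.872

-0.872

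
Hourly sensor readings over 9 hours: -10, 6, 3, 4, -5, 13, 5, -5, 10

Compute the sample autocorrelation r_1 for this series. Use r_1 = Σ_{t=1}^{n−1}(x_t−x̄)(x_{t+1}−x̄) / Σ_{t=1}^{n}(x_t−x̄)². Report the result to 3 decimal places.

-0.394

Mean x̄ = (-10 + 6 + 3 + 4 − 5 + 13 + 5 − 5 + 10)/9 = 2.3333
Numerator Σ_{t=1}^{8}(x_t−x̄)(x_{t+1}−x̄) = -179.4444
Denominator Σ(x_t−x̄)² = 456.0000
r_1 = -179.4444 / 456.0000 = -0.394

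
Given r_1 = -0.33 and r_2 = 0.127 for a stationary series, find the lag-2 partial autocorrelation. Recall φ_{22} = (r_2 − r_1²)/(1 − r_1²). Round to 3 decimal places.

0.020

φ_{22} = (r_2 − r_1²) / (1 − r_1²)
r_1² = (-0.33)² = 0.1089
Numerator = 0.127 − 0.1089 = 0.0181; denominator = 1 − 0.1089 = 0.8911
φ_{22} = 0.0181 / 0.8911 = 0.020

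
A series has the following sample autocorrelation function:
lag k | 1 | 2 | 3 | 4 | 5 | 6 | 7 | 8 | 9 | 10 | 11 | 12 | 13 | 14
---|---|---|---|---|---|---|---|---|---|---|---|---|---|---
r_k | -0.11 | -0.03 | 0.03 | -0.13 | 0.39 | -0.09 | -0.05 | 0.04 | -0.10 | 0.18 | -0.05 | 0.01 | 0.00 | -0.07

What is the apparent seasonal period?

The largest autocorrelation is r_5 = 0.39, with a weaker echo at lag 10 (0.18); the remaining lags stay at or below 0.04.
The dominant spike at lag 5 indicates a seasonal period of 5.

5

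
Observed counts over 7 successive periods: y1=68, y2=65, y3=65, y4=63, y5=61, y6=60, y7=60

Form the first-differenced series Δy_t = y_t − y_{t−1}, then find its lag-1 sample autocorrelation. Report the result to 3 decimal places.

First differences Δy: -3, 0, -2, -2, -1, 0
Mean of differences = -1.3333
Numerator Σ(Δy_t−Δȳ)(Δy_{t+1}−Δȳ) = -2.4444
Denominator Σ(Δy_t−Δȳ)² = 7.3333
r_1(Δy) = -2.4444 / 7.3333 = -0.333

-0.333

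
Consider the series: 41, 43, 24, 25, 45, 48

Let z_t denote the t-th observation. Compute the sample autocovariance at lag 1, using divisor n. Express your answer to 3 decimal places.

16.815

Mean z̄ = (41 + 43 + 24 + 25 + 45 + 48)/6 = 37.6667
Σ_{t=1}^{5}(z_t−z̄)(z_{t+1}−z̄) = 100.8889
γ_1 = 100.8889 / 6 = 16.815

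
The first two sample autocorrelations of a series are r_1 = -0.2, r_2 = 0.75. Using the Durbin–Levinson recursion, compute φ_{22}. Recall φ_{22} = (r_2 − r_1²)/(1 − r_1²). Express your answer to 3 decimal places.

0.740

φ_{22} = (r_2 − r_1²) / (1 − r_1²)
r_1² = (-0.2)² = 0.04
Numerator = 0.75 − 0.0400 = 0.7100; denominator = 1 − 0.0400 = 0.9600
φ_{22} = 0.7100 / 0.9600 = 0.740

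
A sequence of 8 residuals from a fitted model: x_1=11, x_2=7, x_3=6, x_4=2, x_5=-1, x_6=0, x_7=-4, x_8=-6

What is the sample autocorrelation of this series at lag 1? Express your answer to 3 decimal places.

Mean x̄ = (11 + 7 + 6 + 2 − 1 + 0 − 4 − 6)/8 = 1.8750
Deviations from mean: 9.1250, 5.1250, 4.1250, 0.1250, -2.8750, -1.8750, -5.8750, -7.8750
Numerator Σ_{t=1}^{7}(x_t−x̄)(x_{t+1}−x̄) = 130.7344
Denominator Σ(x_t−x̄)² = 234.8750
r_1 = 130.7344 / 234.8750 = 0.557

0.557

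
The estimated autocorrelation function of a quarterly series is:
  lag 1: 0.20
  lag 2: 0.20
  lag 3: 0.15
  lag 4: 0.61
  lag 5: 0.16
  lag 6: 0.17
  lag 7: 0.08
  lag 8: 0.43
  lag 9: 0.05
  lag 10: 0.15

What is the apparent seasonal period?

4

The largest autocorrelation is r_4 = 0.61, with a weaker echo at lag 8 (0.43); the remaining lags stay at or below 0.20.
The dominant spike at lag 4 indicates a seasonal period of 4.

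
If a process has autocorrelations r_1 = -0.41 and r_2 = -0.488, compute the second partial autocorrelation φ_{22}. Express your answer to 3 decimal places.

φ_{22} = (r_2 − r_1²) / (1 − r_1²)
r_1² = (-0.41)² = 0.1681
Numerator = -0.488 − 0.1681 = -0.6561; denominator = 1 − 0.1681 = 0.8319
φ_{22} = -0.6561 / 0.8319 = -0.789

-0.789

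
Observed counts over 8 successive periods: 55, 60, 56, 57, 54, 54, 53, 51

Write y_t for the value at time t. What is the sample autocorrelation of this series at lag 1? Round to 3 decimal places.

0.308

Mean ȳ = (55 + 60 + 56 + 57 + 54 + 54 + 53 + 51)/8 = 55.0000
Σ(y_t−ȳ)(y_{t+1}−ȳ) = (0.0000) + (5.0000) + (2.0000) + (-2.0000) + (1.0000) + (2.0000) + (8.0000) = 16.0000
Denominator Σ(y_t−ȳ)² = 52.0000
r_1 = 16.0000 / 52.0000 = 0.308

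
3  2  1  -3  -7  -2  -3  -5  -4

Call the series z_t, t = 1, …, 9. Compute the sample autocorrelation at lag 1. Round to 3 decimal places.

Mean z̄ = (3 + 2 + 1 − 3 − 7 − 2 − 3 − 5 − 4)/9 = -2.0000
Numerator Σ_{t=1}^{8}(z_t−z̄)(z_{t+1}−z̄) = 43.0000
Denominator Σ(z_t−z̄)² = 90.0000
r_1 = 43.0000 / 90.0000 = 0.478

0.478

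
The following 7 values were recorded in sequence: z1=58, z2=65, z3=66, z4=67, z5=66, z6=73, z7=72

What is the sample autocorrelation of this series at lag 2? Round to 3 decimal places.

Mean z̄ = (58 + 65 + 66 + 67 + 66 + 73 + 72)/7 = 66.7143
Deviations from mean: -8.7143, -1.7143, -0.7143, 0.2857, -0.7143, 6.2857, 5.2857
Σ(z_t−z̄)(z_{t+2}−z̄) = (6.2245) + (-0.4898) + (0.5102) + (1.7959) + (-3.7755) = 4.2653
Denominator Σ(z_t−z̄)² = 147.4286
r_2 = 4.2653 / 147.4286 = 0.029

0.029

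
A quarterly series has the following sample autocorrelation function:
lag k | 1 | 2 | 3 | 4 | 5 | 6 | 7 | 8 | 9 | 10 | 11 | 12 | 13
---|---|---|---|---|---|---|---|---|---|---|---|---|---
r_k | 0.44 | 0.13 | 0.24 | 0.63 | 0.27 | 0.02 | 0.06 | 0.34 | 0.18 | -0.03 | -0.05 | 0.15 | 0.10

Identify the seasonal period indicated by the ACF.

The largest autocorrelation is r_4 = 0.63; the remaining lags stay at or below 0.44. The elevated value at lag 1 (0.44), dropping to 0.13 at lag 2, reflects decaying short-term dependence rather than seasonality.
The dominant spike at lag 4 indicates a seasonal period of 4.

4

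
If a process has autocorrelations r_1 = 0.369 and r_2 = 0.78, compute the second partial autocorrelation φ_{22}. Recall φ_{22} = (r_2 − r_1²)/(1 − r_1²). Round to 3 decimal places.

0.745

φ_{22} = (r_2 − r_1²) / (1 − r_1²)
r_1² = (0.369)² = 0.136161
Numerator = 0.78 − 0.1362 = 0.6438; denominator = 1 − 0.1362 = 0.8638
φ_{22} = 0.6438 / 0.8638 = 0.745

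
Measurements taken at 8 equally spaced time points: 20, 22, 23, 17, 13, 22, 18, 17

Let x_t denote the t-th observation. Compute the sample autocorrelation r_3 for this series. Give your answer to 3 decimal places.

Mean x̄ = (20 + 22 + 23 + 17 + 13 + 22 + 18 + 17)/8 = 19.0000
Deviations from mean: 1.0000, 3.0000, 4.0000, -2.0000, -6.0000, 3.0000, -1.0000, -2.0000
Σ(x_t−x̄)(x_{t+3}−x̄) = (-2.0000) + (-18.0000) + (12.0000) + (2.0000) + (12.0000) = 6.0000
Denominator Σ(x_t−x̄)² = 80.0000
r_3 = 6.0000 / 80.0000 = 0.075

0.075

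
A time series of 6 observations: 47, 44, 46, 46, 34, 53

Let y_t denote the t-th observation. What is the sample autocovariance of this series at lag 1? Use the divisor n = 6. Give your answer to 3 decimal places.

Mean ȳ = (47 + 44 + 46 + 46 + 34 + 53)/6 = 45.0000
Deviations: 2.0000, -1.0000, 1.0000, 1.0000, -11.0000, 8.0000
Σ_{t=1}^{5}(y_t−ȳ)(y_{t+1}−ȳ) = -101.0000
γ_1 = -101.0000 / 6 = -16.833

-16.833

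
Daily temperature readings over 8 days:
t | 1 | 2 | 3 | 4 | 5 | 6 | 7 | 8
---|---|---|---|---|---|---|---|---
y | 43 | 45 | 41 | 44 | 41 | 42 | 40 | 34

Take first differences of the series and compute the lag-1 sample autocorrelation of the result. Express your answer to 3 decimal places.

First differences Δy: 2, -4, 3, -3, 1, -2, -6
Mean of differences = -1.2857
Numerator Σ(Δy_t−Δȳ)(Δy_{t+1}−Δȳ) = -30.0816
Denominator Σ(Δy_t−Δȳ)² = 67.4286
r_1(Δy) = -30.0816 / 67.4286 = -0.446

-0.446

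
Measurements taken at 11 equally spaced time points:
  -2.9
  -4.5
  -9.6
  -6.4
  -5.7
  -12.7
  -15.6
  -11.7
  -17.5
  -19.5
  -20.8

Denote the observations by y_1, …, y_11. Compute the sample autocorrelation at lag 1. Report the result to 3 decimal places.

Mean ȳ = (-2.9 − 4.5 − 9.6 − 6.4 − 5.7 − 12.7 − 15.6 − 11.7 − 17.5 − 19.5 − 20.8)/11 = -11.5364
Numerator Σ_{t=1}^{10}(y_t−ȳ)(y_{t+1}−ȳ) = 235.1596
Denominator Σ(y_t−ȳ)² = 390.9855
r_1 = 235.1596 / 390.9855 = 0.601

0.601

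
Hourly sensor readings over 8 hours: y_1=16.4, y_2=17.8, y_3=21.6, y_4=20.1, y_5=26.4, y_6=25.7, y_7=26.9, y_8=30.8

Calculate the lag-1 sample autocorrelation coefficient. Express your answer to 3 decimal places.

Mean ȳ = (16.4 + 17.8 + 21.6 + 20.1 + 26.4 + 25.7 + 26.9 + 30.8)/8 = 23.2125
Deviations from mean: -6.8125, -5.4125, -1.6125, -3.1125, 3.1875, 2.4875, 3.6875, 7.5875
Numerator Σ_{t=1}^{7}(y_t−ȳ)(y_{t+1}−ȳ) = 85.7786
Denominator Σ(y_t−ȳ)² = 175.5088
r_1 = 85.7786 / 175.5088 = 0.489

0.489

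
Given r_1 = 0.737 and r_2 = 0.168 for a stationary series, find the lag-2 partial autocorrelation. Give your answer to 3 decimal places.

-0.821

φ_{22} = (r_2 − r_1²) / (1 − r_1²)
r_1² = (0.737)² = 0.543169
Numerator = 0.168 − 0.5432 = -0.3752; denominator = 1 − 0.5432 = 0.4568
φ_{22} = -0.3752 / 0.4568 = -0.821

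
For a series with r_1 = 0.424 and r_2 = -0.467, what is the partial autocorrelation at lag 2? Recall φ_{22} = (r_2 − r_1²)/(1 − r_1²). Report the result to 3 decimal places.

-0.789

φ_{22} = (r_2 − r_1²) / (1 − r_1²)
r_1² = (0.424)² = 0.179776
Numerator = -0.467 − 0.1798 = -0.6468; denominator = 1 − 0.1798 = 0.8202
φ_{22} = -0.6468 / 0.8202 = -0.789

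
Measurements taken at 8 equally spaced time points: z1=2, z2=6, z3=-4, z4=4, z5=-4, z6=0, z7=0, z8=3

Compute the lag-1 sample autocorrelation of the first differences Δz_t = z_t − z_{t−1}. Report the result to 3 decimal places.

-0.800

First differences Δz: 4, -10, 8, -8, 4, 0, 3
Mean of differences = 0.1429
Numerator Σ(Δz_t−Δz̄)(Δz_{t+1}−Δz̄) = -215.1633
Denominator Σ(Δz_t−Δz̄)² = 268.8571
r_1(Δz) = -215.1633 / 268.8571 = -0.800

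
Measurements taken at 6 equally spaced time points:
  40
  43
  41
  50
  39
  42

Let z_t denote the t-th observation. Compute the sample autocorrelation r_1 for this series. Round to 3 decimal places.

Mean z̄ = (40 + 43 + 41 + 50 + 39 + 42)/6 = 42.5000
Σ(z_t−z̄)(z_{t+1}−z̄) = (-1.2500) + (-0.7500) + (-11.2500) + (-26.2500) + (1.7500) = -37.7500
Denominator Σ(z_t−z̄)² = 77.5000
r_1 = -37.7500 / 77.5000 = -0.487

-0.487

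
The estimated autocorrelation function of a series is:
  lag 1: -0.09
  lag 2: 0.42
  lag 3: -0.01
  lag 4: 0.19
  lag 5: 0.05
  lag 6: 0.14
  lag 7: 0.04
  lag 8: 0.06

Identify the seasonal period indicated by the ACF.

The largest autocorrelation is r_2 = 0.42, with a weaker echo at lag 4 (0.19); the remaining lags stay at or below 0.14.
The dominant spike at lag 2 indicates a seasonal period of 2.

2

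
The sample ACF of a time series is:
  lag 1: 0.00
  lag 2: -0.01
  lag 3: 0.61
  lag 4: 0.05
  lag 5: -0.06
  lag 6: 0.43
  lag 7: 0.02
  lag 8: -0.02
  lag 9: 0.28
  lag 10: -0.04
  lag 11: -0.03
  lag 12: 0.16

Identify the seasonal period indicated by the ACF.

The largest autocorrelation is r_3 = 0.61, with weaker echoes at lags 6 (0.43), 9 (0.28) and 12 (0.16); the remaining lags stay at or below 0.05.
The dominant spike at lag 3 indicates a seasonal period of 3.

3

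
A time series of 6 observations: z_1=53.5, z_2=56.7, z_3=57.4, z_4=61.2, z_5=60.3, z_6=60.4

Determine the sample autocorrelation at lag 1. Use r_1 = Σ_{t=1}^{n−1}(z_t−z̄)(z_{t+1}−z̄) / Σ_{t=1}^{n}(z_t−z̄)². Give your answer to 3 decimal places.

0.385

Mean z̄ = (53.5 + 56.7 + 57.4 + 61.2 + 60.3 + 60.4)/6 = 58.2500
Deviations from mean: -4.7500, -1.5500, -0.8500, 2.9500, 2.0500, 2.1500
Σ(z_t−z̄)(z_{t+1}−z̄) = (7.3625) + (1.3175) + (-2.5075) + (6.0475) + (4.4075) = 16.6275
Denominator Σ(z_t−z̄)² = 43.2150
r_1 = 16.6275 / 43.2150 = 0.385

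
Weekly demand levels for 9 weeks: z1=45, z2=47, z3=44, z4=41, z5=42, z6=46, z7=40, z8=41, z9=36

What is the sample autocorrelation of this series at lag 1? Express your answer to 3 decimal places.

Mean z̄ = (45 + 47 + 44 + 41 + 42 + 46 + 40 + 41 + 36)/9 = 42.4444
Numerator Σ_{t=1}^{8}(z_t−z̄)(z_{t+1}−z̄) = 19.6914
Denominator Σ(z_t−z̄)² = 94.2222
r_1 = 19.6914 / 94.2222 = 0.209

0.209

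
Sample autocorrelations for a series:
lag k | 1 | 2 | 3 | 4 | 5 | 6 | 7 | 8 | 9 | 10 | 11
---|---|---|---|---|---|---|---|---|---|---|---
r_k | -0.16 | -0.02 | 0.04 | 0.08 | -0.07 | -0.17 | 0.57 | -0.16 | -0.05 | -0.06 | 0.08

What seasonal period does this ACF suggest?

The largest autocorrelation is r_7 = 0.57; the remaining lags stay at or below 0.08.
The dominant spike at lag 7 indicates a seasonal period of 7.

7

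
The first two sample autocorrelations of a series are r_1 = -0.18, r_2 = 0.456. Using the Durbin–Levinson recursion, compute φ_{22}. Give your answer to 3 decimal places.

0.438

φ_{22} = (r_2 − r_1²) / (1 − r_1²)
r_1² = (-0.18)² = 0.0324
Numerator = 0.456 − 0.0324 = 0.4236; denominator = 1 − 0.0324 = 0.9676
φ_{22} = 0.4236 / 0.9676 = 0.438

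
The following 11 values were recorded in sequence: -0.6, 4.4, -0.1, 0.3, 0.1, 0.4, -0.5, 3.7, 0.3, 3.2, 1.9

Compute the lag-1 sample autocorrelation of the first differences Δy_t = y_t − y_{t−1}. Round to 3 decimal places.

-0.661

First differences Δy: 5.0, -4.5, 0.4, -0.2, 0.3, -0.9, 4.2, -3.4, 2.9, -1.3
Mean of differences = 0.2500
Numerator Σ(Δy_t−Δȳ)(Δy_{t+1}−Δȳ) = -56.1625
Denominator Σ(Δy_t−Δȳ)² = 85.0250
r_1(Δy) = -56.1625 / 85.0250 = -0.661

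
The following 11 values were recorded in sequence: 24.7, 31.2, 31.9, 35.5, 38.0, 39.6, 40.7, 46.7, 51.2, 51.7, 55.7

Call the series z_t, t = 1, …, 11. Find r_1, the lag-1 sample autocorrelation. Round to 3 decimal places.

0.675

Mean z̄ = (24.7 + 31.2 + 31.9 + 35.5 + 38.0 + 39.6 + 40.7 + 46.7 + 51.2 + 51.7 + 55.7)/11 = 40.6273
Numerator Σ_{t=1}^{10}(z_t−z̄)(z_{t+1}−z̄) = 641.8793
Denominator Σ(z_t−z̄)² = 951.4218
r_1 = 641.8793 / 951.4218 = 0.675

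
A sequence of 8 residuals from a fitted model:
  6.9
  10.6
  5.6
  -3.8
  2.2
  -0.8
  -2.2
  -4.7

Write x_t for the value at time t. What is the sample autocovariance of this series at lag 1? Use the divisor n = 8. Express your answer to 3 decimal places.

11.277

Mean x̄ = (6.9 + 10.6 + 5.6 − 3.8 + 2.2 − 0.8 − 2.2 − 4.7)/8 = 1.7250
Deviations: 5.1750, 8.8750, 3.8750, -5.5250, 0.4750, -2.5250, -3.9250, -6.4250
Σ_{t=1}^{7}(x_t−x̄)(x_{t+1}−x̄) = 90.2144
γ_1 = 90.2144 / 8 = 11.277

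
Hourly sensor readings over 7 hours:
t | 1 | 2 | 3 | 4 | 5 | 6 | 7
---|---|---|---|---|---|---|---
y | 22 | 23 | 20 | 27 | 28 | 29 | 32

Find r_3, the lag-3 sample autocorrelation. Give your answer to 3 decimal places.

-0.198

Mean ȳ = (22 + 23 + 20 + 27 + 28 + 29 + 32)/7 = 25.8571
Deviations from mean: -3.8571, -2.8571, -5.8571, 1.1429, 2.1429, 3.1429, 6.1429
Numerator Σ_{t=1}^{4}(y_t−ȳ)(y_{t+3}−ȳ) = -21.9184
Denominator Σ(y_t−ȳ)² = 110.8571
r_3 = -21.9184 / 110.8571 = -0.198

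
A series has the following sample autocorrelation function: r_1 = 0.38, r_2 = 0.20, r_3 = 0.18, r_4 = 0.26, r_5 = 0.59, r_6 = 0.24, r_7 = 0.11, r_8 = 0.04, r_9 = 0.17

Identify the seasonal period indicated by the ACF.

5

The largest autocorrelation is r_5 = 0.59; the remaining lags stay at or below 0.38. The elevated value at lag 1 (0.38), dropping to 0.20 at lag 2, reflects decaying short-term dependence rather than seasonality.
The dominant spike at lag 5 indicates a seasonal period of 5.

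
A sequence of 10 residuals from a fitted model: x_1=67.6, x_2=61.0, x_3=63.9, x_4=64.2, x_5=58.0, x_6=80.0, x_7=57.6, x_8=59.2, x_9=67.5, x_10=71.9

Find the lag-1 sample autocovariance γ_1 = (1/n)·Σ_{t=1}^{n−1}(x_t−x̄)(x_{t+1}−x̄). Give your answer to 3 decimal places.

-16.908

Mean x̄ = (67.6 + 61.0 + 63.9 + 64.2 + 58.0 + 80.0 + 57.6 + 59.2 + 67.5 + 71.9)/10 = 65.0900
Σ_{t=1}^{9}(x_t−x̄)(x_{t+1}−x̄) = -169.0841
γ_1 = -169.0841 / 10 = -16.908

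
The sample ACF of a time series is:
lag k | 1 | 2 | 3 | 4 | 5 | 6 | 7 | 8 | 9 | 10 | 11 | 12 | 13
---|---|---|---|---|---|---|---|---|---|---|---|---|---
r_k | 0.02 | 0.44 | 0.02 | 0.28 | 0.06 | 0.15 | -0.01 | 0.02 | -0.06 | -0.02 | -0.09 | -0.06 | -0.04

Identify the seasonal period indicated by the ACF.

The largest autocorrelation is r_2 = 0.44, with weaker echoes at lags 4 (0.28) and 6 (0.15); the remaining lags stay at or below 0.06.
The dominant spike at lag 2 indicates a seasonal period of 2.

2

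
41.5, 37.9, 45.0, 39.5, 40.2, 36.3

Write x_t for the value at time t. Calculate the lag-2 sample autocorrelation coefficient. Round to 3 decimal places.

0.243

Mean x̄ = (41.5 + 37.9 + 45.0 + 39.5 + 40.2 + 36.3)/6 = 40.0667
Deviations from mean: 1.4333, -2.1667, 4.9333, -0.5667, 0.1333, -3.7667
Σ(x_t−x̄)(x_{t+2}−x̄) = (7.0711) + (1.2278) + (0.6578) + (2.1344) = 11.0911
Denominator Σ(x_t−x̄)² = 45.6133
r_2 = 11.0911 / 45.6133 = 0.243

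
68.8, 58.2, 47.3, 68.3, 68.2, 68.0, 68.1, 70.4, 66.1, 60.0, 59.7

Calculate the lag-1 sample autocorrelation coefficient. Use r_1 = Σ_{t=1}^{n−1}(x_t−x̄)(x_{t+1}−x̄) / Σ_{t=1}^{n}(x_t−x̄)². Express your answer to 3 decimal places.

Mean x̄ = (68.8 + 58.2 + 47.3 + 68.3 + 68.2 + 68.0 + 68.1 + 70.4 + 66.1 + 60.0 + 59.7)/11 = 63.9182
Numerator Σ_{t=1}^{10}(x_t−x̄)(x_{t+1}−x̄) = 96.8288
Denominator Σ(x_t−x̄)² = 484.2964
r_1 = 96.8288 / 484.2964 = 0.200

0.200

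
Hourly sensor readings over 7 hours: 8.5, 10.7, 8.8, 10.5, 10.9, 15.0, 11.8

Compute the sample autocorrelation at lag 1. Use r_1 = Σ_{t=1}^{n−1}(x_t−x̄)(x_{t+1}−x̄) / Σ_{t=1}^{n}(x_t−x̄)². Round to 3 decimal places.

0.195

Mean x̄ = (8.5 + 10.7 + 8.8 + 10.5 + 10.9 + 15.0 + 11.8)/7 = 10.8857
Deviations from mean: -2.3857, -0.1857, -2.0857, -0.3857, 0.0143, 4.1143, 0.9143
Σ(x_t−x̄)(x_{t+1}−x̄) = (0.4431) + (0.3873) + (0.8045) + (-0.0055) + (0.0588) + (3.7616) = 5.4498
Denominator Σ(x_t−x̄)² = 27.9886
r_1 = 5.4498 / 27.9886 = 0.195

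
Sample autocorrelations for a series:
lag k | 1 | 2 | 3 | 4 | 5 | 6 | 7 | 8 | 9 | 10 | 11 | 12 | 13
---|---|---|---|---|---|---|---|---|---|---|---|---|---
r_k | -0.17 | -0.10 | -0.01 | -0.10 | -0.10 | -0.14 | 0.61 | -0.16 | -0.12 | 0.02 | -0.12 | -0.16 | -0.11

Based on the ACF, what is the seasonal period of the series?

The largest autocorrelation is r_7 = 0.61; the remaining lags stay at or below 0.02.
The dominant spike at lag 7 indicates a seasonal period of 7.

7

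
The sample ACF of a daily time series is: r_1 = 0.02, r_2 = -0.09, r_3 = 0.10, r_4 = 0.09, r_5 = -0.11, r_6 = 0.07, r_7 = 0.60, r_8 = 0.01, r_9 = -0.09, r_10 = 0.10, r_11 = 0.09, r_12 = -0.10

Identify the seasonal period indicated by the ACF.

The largest autocorrelation is r_7 = 0.60; the remaining lags stay at or below 0.10.
The dominant spike at lag 7 indicates a seasonal period of 7.

7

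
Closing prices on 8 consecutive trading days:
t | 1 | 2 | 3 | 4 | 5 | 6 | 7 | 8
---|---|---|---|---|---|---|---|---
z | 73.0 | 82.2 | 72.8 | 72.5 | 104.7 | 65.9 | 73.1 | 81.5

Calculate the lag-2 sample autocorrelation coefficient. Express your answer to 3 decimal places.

-0.245

Mean z̄ = (73.0 + 82.2 + 72.8 + 72.5 + 104.7 + 65.9 + 73.1 + 81.5)/8 = 78.2125
Deviations from mean: -5.2125, 3.9875, -5.4125, -5.7125, 26.4875, -12.3125, -5.1125, 3.2875
Numerator Σ_{t=1}^{6}(z_t−z̄)(z_{t+2}−z̄) = -243.4891
Denominator Σ(z_t−z̄)² = 995.1288
r_2 = -243.4891 / 995.1288 = -0.245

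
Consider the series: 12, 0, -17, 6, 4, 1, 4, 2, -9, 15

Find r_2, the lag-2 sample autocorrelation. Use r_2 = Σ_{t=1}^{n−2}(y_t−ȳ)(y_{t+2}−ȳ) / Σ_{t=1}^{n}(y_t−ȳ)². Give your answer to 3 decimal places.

Mean ȳ = (12 + 0 − 17 + 6 + 4 + 1 + 4 + 2 − 9 + 15)/10 = 1.8000
Numerator Σ_{t=1}^{8}(y_t−ȳ)(y_{t+2}−ȳ) = -260.4800
Denominator Σ(y_t−ȳ)² = 779.6000
r_2 = -260.4800 / 779.6000 = -0.334

-0.334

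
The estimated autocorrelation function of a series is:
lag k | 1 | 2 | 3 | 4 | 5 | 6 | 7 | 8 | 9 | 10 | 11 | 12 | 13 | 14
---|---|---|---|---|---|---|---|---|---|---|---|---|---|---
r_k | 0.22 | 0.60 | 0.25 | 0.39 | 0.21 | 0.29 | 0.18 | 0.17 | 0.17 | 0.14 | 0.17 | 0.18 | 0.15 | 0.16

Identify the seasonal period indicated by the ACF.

The largest autocorrelation is r_2 = 0.60, with weaker echoes at lags 4 (0.39) and 6 (0.29); the remaining lags stay at or below 0.25.
The dominant spike at lag 2 indicates a seasonal period of 2.

2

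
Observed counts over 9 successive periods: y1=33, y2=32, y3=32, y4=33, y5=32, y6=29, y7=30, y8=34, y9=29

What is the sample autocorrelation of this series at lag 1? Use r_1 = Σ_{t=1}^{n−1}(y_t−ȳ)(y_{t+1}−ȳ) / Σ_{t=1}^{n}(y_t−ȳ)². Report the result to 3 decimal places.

-0.194

Mean ȳ = (33 + 32 + 32 + 33 + 32 + 29 + 30 + 34 + 29)/9 = 31.5556
Numerator Σ_{t=1}^{8}(y_t−ȳ)(y_{t+1}−ȳ) = -5.0864
Denominator Σ(y_t−ȳ)² = 26.2222
r_1 = -5.0864 / 26.2222 = -0.194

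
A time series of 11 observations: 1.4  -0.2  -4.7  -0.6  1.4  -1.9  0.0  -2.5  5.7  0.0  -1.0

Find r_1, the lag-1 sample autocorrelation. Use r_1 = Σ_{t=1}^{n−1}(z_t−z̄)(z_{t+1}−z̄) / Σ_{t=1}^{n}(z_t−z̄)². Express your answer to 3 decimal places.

-0.216

Mean z̄ = (1.4 − 0.2 − 4.7 − 0.6 + 1.4 − 1.9 + 0.0 − 2.5 + 5.7 + 0.0 − 1.0)/11 = -0.2182
Numerator Σ_{t=1}^{10}(z_t−z̄)(z_{t+1}−z̄) = -14.9285
Denominator Σ(z_t−z̄)² = 69.2364
r_1 = -14.9285 / 69.2364 = -0.216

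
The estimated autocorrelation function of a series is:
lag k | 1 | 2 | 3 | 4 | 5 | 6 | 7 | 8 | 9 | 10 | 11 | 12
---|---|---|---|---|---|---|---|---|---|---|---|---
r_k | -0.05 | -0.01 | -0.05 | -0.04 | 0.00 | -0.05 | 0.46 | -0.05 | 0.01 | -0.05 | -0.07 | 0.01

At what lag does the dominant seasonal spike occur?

7

The largest autocorrelation is r_7 = 0.46; the remaining lags stay at or below 0.01.
The dominant spike at lag 7 indicates a seasonal period of 7.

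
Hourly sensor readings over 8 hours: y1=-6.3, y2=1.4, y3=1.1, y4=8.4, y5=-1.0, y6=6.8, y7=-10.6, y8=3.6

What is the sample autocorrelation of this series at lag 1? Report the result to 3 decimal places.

-0.444

Mean ȳ = (-6.3 + 1.4 + 1.1 + 8.4 − 1.0 + 6.8 − 10.6 + 3.6)/8 = 0.4250
Deviations from mean: -6.7250, 0.9750, 0.6750, 7.9750, -1.4250, 6.3750, -11.0250, 3.1750
Numerator Σ_{t=1}^{7}(y_t−ȳ)(y_{t+1}−ȳ) = -126.2531
Denominator Σ(y_t−ȳ)² = 284.5350
r_1 = -126.2531 / 284.5350 = -0.444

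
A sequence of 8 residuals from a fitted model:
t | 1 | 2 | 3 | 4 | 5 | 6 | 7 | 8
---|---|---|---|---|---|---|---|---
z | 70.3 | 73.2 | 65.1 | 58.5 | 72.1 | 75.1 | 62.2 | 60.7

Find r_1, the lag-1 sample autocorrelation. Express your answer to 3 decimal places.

Mean z̄ = (70.3 + 73.2 + 65.1 + 58.5 + 72.1 + 75.1 + 62.2 + 60.7)/8 = 67.1500
Deviations from mean: 3.1500, 6.0500, -2.0500, -8.6500, 4.9500, 7.9500, -4.9500, -6.4500
Numerator Σ_{t=1}^{7}(z_t−z̄)(z_{t+1}−z̄) = 13.4975
Denominator Σ(z_t−z̄)² = 279.3600
r_1 = 13.4975 / 279.3600 = 0.048

0.048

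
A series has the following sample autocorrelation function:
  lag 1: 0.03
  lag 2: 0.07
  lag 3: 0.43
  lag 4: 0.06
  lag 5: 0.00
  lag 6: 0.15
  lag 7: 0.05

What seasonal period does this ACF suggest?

3

The largest autocorrelation is r_3 = 0.43, with a weaker echo at lag 6 (0.15); the remaining lags stay at or below 0.07.
The dominant spike at lag 3 indicates a seasonal period of 3.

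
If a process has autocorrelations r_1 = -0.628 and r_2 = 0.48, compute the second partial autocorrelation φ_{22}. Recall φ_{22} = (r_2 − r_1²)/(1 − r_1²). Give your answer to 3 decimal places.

φ_{22} = (r_2 − r_1²) / (1 − r_1²)
r_1² = (-0.628)² = 0.394384
Numerator = 0.48 − 0.3944 = 0.0856; denominator = 1 − 0.3944 = 0.6056
φ_{22} = 0.0856 / 0.6056 = 0.141

0.141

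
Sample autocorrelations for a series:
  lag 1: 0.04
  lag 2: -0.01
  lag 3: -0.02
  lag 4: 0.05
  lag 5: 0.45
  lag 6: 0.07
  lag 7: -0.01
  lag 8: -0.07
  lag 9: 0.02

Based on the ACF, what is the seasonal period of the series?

The largest autocorrelation is r_5 = 0.45; the remaining lags stay at or below 0.07.
The dominant spike at lag 5 indicates a seasonal period of 5.

5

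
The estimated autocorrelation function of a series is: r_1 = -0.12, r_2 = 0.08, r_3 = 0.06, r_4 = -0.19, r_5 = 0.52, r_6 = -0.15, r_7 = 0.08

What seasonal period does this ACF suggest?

The largest autocorrelation is r_5 = 0.52; the remaining lags stay at or below 0.08.
The dominant spike at lag 5 indicates a seasonal period of 5.

5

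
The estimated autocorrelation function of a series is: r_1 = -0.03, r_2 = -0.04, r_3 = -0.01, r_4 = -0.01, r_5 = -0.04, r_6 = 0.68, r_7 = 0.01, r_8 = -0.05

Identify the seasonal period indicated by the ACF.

6

The largest autocorrelation is r_6 = 0.68; the remaining lags stay at or below 0.01.
The dominant spike at lag 6 indicates a seasonal period of 6.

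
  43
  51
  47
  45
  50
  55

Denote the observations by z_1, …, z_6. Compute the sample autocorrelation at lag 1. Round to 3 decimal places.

-0.081

Mean z̄ = (43 + 51 + 47 + 45 + 50 + 55)/6 = 48.5000
Σ(z_t−z̄)(z_{t+1}−z̄) = (-13.7500) + (-3.7500) + (5.2500) + (-5.2500) + (9.7500) = -7.7500
Denominator Σ(z_t−z̄)² = 95.5000
r_1 = -7.7500 / 95.5000 = -0.081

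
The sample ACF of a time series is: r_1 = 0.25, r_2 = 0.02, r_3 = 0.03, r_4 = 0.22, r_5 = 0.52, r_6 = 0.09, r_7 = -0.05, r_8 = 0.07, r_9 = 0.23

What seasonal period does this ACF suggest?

The largest autocorrelation is r_5 = 0.52; the remaining lags stay at or below 0.25.
The dominant spike at lag 5 indicates a seasonal period of 5.

5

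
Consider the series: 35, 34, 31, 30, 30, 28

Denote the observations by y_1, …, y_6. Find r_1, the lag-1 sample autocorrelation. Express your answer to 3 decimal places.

0.440

Mean ȳ = (35 + 34 + 31 + 30 + 30 + 28)/6 = 31.3333
Deviations from mean: 3.6667, 2.6667, -0.3333, -1.3333, -1.3333, -3.3333
Σ(y_t−ȳ)(y_{t+1}−ȳ) = (9.7778) + (-0.8889) + (0.4444) + (1.7778) + (4.4444) = 15.5556
Denominator Σ(y_t−ȳ)² = 35.3333
r_1 = 15.5556 / 35.3333 = 0.440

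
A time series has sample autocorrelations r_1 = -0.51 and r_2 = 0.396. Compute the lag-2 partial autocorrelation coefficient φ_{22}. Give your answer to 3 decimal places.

φ_{22} = (r_2 − r_1²) / (1 − r_1²)
r_1² = (-0.51)² = 0.2601
Numerator = 0.396 − 0.2601 = 0.1359; denominator = 1 − 0.2601 = 0.7399
φ_{22} = 0.1359 / 0.7399 = 0.184

0.184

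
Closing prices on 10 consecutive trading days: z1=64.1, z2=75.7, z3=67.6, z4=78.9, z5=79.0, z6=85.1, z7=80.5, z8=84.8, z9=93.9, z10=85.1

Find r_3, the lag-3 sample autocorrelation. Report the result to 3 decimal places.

0.040

Mean z̄ = (64.1 + 75.7 + 67.6 + 78.9 + 79.0 + 85.1 + 80.5 + 84.8 + 93.9 + 85.1)/10 = 79.4700
Σ(z_t−z̄)(z_{t+3}−z̄) = (8.7609) + (1.7719) + (-66.8281) + (-0.5871) + (-2.5051) + (81.2409) + (5.7989) = 27.6523
Denominator Σ(z_t−z̄)² = 692.9810
r_3 = 27.6523 / 692.9810 = 0.040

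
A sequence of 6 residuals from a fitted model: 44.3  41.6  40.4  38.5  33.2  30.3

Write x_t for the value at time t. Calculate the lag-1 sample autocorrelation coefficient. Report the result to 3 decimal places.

0.475

Mean x̄ = (44.3 + 41.6 + 40.4 + 38.5 + 33.2 + 30.3)/6 = 38.0500
Deviations from mean: 6.2500, 3.5500, 2.3500, 0.4500, -4.8500, -7.7500
Σ(x_t−x̄)(x_{t+1}−x̄) = (22.1875) + (8.3425) + (1.0575) + (-2.1825) + (37.5875) = 66.9925
Denominator Σ(x_t−x̄)² = 140.9750
r_1 = 66.9925 / 140.9750 = 0.475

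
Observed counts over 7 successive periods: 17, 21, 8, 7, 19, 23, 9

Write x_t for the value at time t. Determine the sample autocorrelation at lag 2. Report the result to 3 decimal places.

-0.668

Mean x̄ = (17 + 21 + 8 + 7 + 19 + 23 + 9)/7 = 14.8571
Deviations from mean: 2.1429, 6.1429, -6.8571, -7.8571, 4.1429, 8.1429, -5.8571
Σ(x_t−x̄)(x_{t+2}−x̄) = (-14.6939) + (-48.2653) + (-28.4082) + (-63.9796) + (-24.2653) = -179.6122
Denominator Σ(x_t−x̄)² = 268.8571
r_2 = -179.6122 / 268.8571 = -0.668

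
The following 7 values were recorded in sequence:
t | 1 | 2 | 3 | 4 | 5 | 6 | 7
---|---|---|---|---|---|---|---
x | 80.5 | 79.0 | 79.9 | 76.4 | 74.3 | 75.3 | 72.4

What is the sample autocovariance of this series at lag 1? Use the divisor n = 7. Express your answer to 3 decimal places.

Mean x̄ = (80.5 + 79.0 + 79.9 + 76.4 + 74.3 + 75.3 + 72.4)/7 = 76.8286
Deviations: 3.6714, 2.1714, 3.0714, -0.4286, -2.5286, -1.5286, -4.4286
Σ_{t=1}^{6}(x_t−x̄)(x_{t+1}−x̄) = 25.0435
γ_1 = 25.0435 / 7 = 3.578

3.578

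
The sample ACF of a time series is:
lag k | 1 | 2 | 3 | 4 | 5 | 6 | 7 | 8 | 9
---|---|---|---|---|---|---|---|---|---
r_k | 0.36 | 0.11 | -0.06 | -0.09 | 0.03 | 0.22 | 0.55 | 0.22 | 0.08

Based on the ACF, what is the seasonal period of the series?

7

The largest autocorrelation is r_7 = 0.55; the remaining lags stay at or below 0.36. The elevated value at lag 1 (0.36), dropping to 0.11 at lag 2, reflects decaying short-term dependence rather than seasonality.
The dominant spike at lag 7 indicates a seasonal period of 7.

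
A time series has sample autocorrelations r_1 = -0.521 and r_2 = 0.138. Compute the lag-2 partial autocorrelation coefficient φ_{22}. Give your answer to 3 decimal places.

φ_{22} = (r_2 − r_1²) / (1 − r_1²)
r_1² = (-0.521)² = 0.271441
Numerator = 0.138 − 0.2714 = -0.1334; denominator = 1 − 0.2714 = 0.7286
φ_{22} = -0.1334 / 0.7286 = -0.183

-0.183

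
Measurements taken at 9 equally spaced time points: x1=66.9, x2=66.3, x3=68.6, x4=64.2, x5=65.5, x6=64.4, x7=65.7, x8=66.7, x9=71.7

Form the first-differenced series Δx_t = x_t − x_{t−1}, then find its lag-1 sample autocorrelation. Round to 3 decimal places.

First differences Δx: -0.6, 2.3, -4.4, 1.3, -1.1, 1.3, 1.0, 5.0
Mean of differences = 0.6000
Numerator Σ(Δx_t−Δx̄)(Δx_{t+1}−Δx̄) = -14.3800
Denominator Σ(Δx_t−Δx̄)² = 52.7200
r_1(Δx) = -14.3800 / 52.7200 = -0.273

-0.273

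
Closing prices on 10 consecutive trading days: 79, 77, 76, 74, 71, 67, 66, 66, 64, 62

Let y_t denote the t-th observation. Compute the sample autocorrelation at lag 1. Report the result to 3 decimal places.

Mean ȳ = (79 + 77 + 76 + 74 + 71 + 67 + 66 + 66 + 64 + 62)/10 = 70.2000
Numerator Σ_{t=1}^{9}(y_t−ȳ)(y_{t+1}−ȳ) = 229.7600
Denominator Σ(y_t−ȳ)² = 323.6000
r_1 = 229.7600 / 323.6000 = 0.710

0.710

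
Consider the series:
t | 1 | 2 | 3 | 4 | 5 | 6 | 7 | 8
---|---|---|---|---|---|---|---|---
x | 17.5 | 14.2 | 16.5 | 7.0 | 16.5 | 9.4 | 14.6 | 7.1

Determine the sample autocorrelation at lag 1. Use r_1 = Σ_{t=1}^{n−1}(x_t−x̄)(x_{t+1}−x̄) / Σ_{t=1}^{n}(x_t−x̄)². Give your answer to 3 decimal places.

-0.455

Mean x̄ = (17.5 + 14.2 + 16.5 + 7.0 + 16.5 + 9.4 + 14.6 + 7.1)/8 = 12.8500
Deviations from mean: 4.6500, 1.3500, 3.6500, -5.8500, 3.6500, -3.4500, 1.7500, -5.7500
Σ(x_t−x̄)(x_{t+1}−x̄) = (6.2775) + (4.9275) + (-21.3525) + (-21.3525) + (-12.5925) + (-6.0375) + (-10.0625) = -60.1925
Denominator Σ(x_t−x̄)² = 132.3400
r_1 = -60.1925 / 132.3400 = -0.455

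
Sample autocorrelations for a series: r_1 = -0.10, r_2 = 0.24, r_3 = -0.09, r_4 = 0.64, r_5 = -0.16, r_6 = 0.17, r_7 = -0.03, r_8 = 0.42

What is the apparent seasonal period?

4

The largest autocorrelation is r_4 = 0.64, with a weaker echo at lag 8 (0.42); the remaining lags stay at or below 0.24.
The dominant spike at lag 4 indicates a seasonal period of 4.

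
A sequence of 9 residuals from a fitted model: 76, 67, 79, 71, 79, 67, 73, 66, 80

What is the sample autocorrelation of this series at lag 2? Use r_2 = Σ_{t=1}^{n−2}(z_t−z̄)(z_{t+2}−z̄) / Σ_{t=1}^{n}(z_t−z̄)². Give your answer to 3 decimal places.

0.469

Mean z̄ = (76 + 67 + 79 + 71 + 79 + 67 + 73 + 66 + 80)/9 = 73.1111
Σ(z_t−z̄)(z_{t+2}−z̄) = (17.0123) + (12.9012) + (34.6790) + (12.9012) + (-0.6543) + (43.4568) + (-0.7654) = 119.5309
Denominator Σ(z_t−z̄)² = 254.8889
r_2 = 119.5309 / 254.8889 = 0.469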